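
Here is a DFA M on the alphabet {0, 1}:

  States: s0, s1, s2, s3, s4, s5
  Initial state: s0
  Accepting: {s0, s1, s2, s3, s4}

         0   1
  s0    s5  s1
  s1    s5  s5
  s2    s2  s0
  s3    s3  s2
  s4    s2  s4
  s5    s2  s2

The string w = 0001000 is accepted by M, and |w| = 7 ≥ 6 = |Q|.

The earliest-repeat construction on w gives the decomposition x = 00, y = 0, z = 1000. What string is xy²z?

00001000

xy^2z = 00·0·0·1000 = 00001000.
Reading y = 0 takes M from s2 back to s2, so after x·y·y the machine is still in s2, and z then leads to the accepting state s2. Hence 00001000 ∈ L(M).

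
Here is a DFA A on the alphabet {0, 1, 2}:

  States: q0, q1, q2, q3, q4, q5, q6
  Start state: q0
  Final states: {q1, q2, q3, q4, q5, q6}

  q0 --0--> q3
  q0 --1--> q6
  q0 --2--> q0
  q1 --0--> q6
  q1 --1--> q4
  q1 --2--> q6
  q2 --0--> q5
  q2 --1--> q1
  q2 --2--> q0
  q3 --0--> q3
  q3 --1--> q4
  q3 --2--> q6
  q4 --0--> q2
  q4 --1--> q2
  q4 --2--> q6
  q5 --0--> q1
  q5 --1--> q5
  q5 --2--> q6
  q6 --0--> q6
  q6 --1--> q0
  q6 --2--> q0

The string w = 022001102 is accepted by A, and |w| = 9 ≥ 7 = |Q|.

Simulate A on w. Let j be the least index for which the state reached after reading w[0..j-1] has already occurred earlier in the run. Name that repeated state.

q0

State sequence: q0 -0-> q3 -2-> q6 -2-> q0 -0-> q3 -0-> q3 -1-> q4 -1-> q2 -0-> q5 -2-> q6
First repeat at step 3: q0 was already visited.

The earliest repeat is at step j = 3: A is in q0, which it already visited at step i = 0.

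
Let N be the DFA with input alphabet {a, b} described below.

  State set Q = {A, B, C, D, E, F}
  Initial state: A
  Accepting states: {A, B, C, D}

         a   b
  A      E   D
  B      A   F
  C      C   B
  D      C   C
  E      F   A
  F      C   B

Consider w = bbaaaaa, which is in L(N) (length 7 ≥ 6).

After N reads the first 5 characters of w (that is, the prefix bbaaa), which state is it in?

State sequence: A -b-> D -b-> C -a-> C -a-> C -a-> C

After reading 5 characters, N is in state C.

C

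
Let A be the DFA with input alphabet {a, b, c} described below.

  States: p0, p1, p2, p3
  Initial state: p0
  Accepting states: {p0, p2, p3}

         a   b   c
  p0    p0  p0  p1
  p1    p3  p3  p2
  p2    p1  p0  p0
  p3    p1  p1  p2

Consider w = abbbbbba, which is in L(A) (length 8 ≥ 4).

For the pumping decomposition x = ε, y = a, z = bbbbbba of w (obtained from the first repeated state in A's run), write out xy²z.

xy^2z = ε·a·a·bbbbbba = aabbbbbba.
Reading y = a takes A from p0 back to p0, so after x·y·y the machine is still in p0, and z then leads to the accepting state p0. Hence aabbbbbba ∈ L(A).

aabbbbbba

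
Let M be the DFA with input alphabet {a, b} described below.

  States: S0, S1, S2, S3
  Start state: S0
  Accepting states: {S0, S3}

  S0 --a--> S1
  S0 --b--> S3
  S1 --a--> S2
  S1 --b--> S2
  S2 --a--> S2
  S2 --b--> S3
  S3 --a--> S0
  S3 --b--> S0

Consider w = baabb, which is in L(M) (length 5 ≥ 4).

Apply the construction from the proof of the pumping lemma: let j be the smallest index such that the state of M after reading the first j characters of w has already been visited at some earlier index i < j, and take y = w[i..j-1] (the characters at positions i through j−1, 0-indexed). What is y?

ba

Run of M on w = b a a b b:
  step 0: S0  (start)
  step 1: S3  (read b: S0→S3)
  step 2: S0  (read a: S3→S0)   ← first repeat (S0 seen earlier)
  step 3: S1  (read a: S0→S1)
  step 4: S2  (read b: S1→S2)
  step 5: S3  (read b: S2→S3)

So i = 0, j = 2, giving x = w[0:0] = ε, y = w[0:2] = ba, z = w[2:5] = abb.
Check: |xy| = 2 ≤ 4 and |y| = 2 ≥ 1. Reading y takes M from S0 back to S0, so every xyⁱz is accepted.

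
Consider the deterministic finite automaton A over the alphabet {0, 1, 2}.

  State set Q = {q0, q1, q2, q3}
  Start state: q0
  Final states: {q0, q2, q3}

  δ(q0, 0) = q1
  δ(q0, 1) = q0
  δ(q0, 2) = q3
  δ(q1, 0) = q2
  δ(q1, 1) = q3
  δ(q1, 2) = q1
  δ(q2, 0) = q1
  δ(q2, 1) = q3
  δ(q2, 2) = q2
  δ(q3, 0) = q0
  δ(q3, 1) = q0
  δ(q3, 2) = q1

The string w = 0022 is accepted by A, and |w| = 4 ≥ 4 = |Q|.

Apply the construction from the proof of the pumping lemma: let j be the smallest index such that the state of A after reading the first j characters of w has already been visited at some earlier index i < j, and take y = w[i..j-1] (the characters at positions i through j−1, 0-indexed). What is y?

2

State sequence: q0 -0-> q1 -0-> q2 -2-> q2 -2-> q2
First repeat at step 3: q2 was already visited.

So i = 2, j = 3, giving x = w[0:2] = 00, y = w[2:3] = 2, z = w[3:4] = 2.
Check: |xy| = 3 ≤ 4 and |y| = 1 ≥ 1. Reading y takes A from q2 back to q2, so every xyⁱz is accepted.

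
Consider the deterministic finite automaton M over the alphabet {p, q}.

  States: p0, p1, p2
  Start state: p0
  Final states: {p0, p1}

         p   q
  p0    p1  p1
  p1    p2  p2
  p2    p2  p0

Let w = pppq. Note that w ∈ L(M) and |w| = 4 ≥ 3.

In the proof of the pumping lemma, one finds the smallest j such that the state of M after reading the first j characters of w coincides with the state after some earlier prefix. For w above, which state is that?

State sequence: p0 -p-> p1 -p-> p2 -p-> p2 -q-> p0
First repeat at step 3: p2 was already visited.

The earliest repeat is at step j = 3: M is in p2, which it already visited at step i = 2.
With |Q| = 3, pigeonhole forces a state repeat no later than step 3; the substring read between the first and second visits to that state can be pumped.

p2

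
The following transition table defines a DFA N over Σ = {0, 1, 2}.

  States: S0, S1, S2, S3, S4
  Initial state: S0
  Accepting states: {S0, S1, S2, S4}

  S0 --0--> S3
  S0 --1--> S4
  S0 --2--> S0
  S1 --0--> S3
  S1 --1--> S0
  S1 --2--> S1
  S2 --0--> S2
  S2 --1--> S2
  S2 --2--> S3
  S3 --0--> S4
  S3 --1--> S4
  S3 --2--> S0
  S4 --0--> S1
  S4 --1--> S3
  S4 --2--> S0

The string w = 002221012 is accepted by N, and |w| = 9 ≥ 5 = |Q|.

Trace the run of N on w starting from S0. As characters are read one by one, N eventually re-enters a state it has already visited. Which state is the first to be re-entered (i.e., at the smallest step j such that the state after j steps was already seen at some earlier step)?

S0

Run of N on w = 0 0 2 2 2 1 0 1 2:
  step 0: S0  (start)
  step 1: S3  (read 0: S0→S3)
  step 2: S4  (read 0: S3→S4)
  step 3: S0  (read 2: S4→S0)   ← first repeat (S0 seen earlier)
  step 4: S0  (read 2: S0→S0)
  step 5: S0  (read 2: S0→S0)
  step 6: S4  (read 1: S0→S4)
  step 7: S1  (read 0: S4→S1)
  step 8: S0  (read 1: S1→S0)
  step 9: S0  (read 2: S0→S0)

The earliest repeat is at step j = 3: N is in S0, which it already visited at step i = 0.
With |Q| = 5, pigeonhole forces a state repeat no later than step 5; the substring read between the first and second visits to that state can be pumped.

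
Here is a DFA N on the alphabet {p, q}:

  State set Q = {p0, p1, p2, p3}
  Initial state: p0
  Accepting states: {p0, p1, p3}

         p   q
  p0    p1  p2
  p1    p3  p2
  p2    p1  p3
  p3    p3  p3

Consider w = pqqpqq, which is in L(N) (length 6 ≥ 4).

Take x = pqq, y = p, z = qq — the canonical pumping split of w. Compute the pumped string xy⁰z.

pqqqq

xy⁰z = xz = pqq·qq = pqqqq.
Reading y = p takes N from p3 back to p3, so after x the machine is still in p3, and z then leads to the accepting state p3. Hence pqqqq ∈ L(N).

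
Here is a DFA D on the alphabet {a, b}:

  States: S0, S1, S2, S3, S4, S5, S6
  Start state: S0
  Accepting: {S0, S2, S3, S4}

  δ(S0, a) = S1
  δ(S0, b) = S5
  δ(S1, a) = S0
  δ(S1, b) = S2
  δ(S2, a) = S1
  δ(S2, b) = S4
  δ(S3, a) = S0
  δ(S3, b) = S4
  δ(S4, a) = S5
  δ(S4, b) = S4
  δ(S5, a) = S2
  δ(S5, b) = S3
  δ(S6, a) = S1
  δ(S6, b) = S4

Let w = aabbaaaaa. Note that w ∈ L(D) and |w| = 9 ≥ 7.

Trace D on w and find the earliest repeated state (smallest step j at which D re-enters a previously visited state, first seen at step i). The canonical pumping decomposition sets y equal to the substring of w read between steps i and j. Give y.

aa

State sequence: S0 -a-> S1 -a-> S0 -b-> S5 -b-> S3 -a-> S0 -a-> S1 -a-> S0 -a-> S1 -a-> S0
First repeat at step 2: S0 was already visited.

So i = 0, j = 2, giving x = w[0:0] = ε, y = w[0:2] = aa, z = w[2:9] = bbaaaaa.
Check: |xy| = 2 ≤ 7 and |y| = 2 ≥ 1. Reading y takes D from S0 back to S0, so every xyⁱz is accepted.
Since D has 7 states, any run of length ≥ 7 visits 7+1 states, so by pigeonhole some state repeats within the first 7 steps — that repeat gives the pumpable loop.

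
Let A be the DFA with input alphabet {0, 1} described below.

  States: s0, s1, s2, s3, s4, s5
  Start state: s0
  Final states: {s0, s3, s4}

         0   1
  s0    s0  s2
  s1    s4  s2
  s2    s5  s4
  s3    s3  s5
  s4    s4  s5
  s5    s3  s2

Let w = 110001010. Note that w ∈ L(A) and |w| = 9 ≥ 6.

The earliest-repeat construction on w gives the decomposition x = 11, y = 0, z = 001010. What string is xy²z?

xy^2z = 11·0·0·001010 = 1100001010.
Reading y = 0 takes A from s4 back to s4, so after x·y·y the machine is still in s4, and z then leads to the accepting state s3. Hence 1100001010 ∈ L(A).

1100001010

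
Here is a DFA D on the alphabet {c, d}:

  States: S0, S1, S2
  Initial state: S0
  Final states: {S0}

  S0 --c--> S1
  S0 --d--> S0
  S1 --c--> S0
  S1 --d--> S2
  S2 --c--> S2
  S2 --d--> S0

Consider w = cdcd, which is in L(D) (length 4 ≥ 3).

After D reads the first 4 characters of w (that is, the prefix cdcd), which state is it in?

S0

State sequence: S0 -c-> S1 -d-> S2 -c-> S2 -d-> S0

After reading 4 characters, D is in state S0.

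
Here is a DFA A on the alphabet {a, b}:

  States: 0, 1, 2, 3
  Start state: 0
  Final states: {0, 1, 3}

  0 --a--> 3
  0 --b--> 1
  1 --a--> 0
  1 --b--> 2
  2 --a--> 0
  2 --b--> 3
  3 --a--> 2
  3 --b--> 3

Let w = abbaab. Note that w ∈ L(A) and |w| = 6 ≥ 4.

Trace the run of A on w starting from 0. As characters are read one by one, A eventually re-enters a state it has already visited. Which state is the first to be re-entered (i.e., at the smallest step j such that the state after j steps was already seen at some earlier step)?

3

State sequence: 0 -a-> 3 -b-> 3 -b-> 3 -a-> 2 -a-> 0 -b-> 1
First repeat at step 2: 3 was already visited.

The earliest repeat is at step j = 2: A is in 3, which it already visited at step i = 1.
The DFA has 4 states, so the proof of the pumping lemma guarantees a repeated state among the first 4+1 visited; the segment between the two visits is the pumpable y.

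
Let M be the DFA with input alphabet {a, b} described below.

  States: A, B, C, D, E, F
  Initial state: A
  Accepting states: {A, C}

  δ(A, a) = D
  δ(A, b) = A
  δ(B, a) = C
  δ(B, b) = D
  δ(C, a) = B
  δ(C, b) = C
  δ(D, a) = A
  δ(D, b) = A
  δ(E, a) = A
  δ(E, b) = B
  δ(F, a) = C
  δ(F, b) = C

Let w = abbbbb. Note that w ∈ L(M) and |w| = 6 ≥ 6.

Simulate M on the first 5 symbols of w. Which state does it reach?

A

State sequence: A -a-> D -b-> A -b-> A -b-> A -b-> A

After reading 5 characters, M is in state A.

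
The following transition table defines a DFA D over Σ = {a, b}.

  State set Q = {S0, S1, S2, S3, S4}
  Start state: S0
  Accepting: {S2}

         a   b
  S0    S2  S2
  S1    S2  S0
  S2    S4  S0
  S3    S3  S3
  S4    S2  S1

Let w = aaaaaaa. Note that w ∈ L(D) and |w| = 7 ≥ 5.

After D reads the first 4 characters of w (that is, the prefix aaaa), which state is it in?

S4

State sequence: S0 -a-> S2 -a-> S4 -a-> S2 -a-> S4

After reading 4 characters, D is in state S4.
(This kind of state-tracing is the core of the pumping-lemma construction: with 5 states, pigeonhole forces a repeat within the first 5 steps.)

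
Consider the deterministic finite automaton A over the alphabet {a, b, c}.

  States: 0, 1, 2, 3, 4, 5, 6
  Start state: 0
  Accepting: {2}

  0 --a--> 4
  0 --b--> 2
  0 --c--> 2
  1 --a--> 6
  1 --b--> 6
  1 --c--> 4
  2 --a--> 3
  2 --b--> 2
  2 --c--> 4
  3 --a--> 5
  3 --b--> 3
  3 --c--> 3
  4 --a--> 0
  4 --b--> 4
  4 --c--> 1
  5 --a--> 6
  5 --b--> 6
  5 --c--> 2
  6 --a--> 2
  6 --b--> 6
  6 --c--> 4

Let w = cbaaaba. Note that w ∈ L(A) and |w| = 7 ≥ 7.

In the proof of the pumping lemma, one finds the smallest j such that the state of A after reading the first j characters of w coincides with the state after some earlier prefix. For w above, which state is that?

State sequence: 0 -c-> 2 -b-> 2 -a-> 3 -a-> 5 -a-> 6 -b-> 6 -a-> 2
First repeat at step 2: 2 was already visited.

The earliest repeat is at step j = 2: A is in 2, which it already visited at step i = 1.
Since A has 7 states, any run of length ≥ 7 visits 7+1 states, so by pigeonhole some state repeats within the first 7 steps — that repeat gives the pumpable loop.

2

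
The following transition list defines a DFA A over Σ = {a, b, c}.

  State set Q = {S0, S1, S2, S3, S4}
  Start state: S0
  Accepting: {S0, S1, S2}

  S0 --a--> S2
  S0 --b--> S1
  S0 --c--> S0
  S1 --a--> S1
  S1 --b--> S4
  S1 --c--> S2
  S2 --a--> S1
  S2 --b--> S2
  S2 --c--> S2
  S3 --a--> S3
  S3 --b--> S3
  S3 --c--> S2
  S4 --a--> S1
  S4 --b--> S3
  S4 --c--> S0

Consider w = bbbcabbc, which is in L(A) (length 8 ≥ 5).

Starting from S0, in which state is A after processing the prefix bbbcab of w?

S4

State sequence: S0 -b-> S1 -b-> S4 -b-> S3 -c-> S2 -a-> S1 -b-> S4

After reading 6 characters, A is in state S4.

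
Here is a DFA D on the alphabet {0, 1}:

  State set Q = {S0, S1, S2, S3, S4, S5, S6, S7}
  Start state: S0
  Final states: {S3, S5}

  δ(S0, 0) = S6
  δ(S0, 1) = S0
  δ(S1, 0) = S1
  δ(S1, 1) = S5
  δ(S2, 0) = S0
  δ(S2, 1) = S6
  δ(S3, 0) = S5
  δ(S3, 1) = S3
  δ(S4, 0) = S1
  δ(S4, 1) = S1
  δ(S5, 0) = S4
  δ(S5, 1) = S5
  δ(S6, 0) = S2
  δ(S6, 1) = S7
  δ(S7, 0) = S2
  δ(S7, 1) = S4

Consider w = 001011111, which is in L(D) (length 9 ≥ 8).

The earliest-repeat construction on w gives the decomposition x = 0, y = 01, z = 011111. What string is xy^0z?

0011111

xy⁰z = xz = 0·011111 = 0011111.
Reading y = 01 takes D from S6 back to S6, so after x the machine is still in S6, and z then leads to the accepting state S5. Hence 0011111 ∈ L(D).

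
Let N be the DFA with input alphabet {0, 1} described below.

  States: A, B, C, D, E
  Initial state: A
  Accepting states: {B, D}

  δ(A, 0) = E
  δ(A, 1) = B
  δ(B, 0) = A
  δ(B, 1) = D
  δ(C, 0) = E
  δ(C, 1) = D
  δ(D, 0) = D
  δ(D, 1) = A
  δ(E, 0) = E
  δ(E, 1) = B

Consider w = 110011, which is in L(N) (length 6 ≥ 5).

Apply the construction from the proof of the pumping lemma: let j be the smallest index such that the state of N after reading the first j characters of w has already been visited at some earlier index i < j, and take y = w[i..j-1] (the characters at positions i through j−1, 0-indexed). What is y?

0

State sequence: A -1-> B -1-> D -0-> D -0-> D -1-> A -1-> B
First repeat at step 3: D was already visited.

So i = 2, j = 3, giving x = w[0:2] = 11, y = w[2:3] = 0, z = w[3:6] = 011.
Check: |xy| = 3 ≤ 5 and |y| = 1 ≥ 1. Reading y takes N from D back to D, so every xyⁱz is accepted.
The DFA has 5 states, so the proof of the pumping lemma guarantees a repeated state among the first 5+1 visited; the segment between the two visits is the pumpable y.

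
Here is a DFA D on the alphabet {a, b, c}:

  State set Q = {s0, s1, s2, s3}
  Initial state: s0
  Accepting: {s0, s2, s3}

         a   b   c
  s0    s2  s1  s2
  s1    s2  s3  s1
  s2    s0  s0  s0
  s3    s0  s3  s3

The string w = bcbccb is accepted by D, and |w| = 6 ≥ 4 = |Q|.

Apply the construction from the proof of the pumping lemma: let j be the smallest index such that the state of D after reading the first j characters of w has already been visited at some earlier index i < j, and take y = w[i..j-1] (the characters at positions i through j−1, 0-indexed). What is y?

c

State sequence: s0 -b-> s1 -c-> s1 -b-> s3 -c-> s3 -c-> s3 -b-> s3
First repeat at step 2: s1 was already visited.

So i = 1, j = 2, giving x = w[0:1] = b, y = w[1:2] = c, z = w[2:6] = bccb.
Check: |xy| = 2 ≤ 4 and |y| = 1 ≥ 1. Reading y takes D from s1 back to s1, so every xyⁱz is accepted.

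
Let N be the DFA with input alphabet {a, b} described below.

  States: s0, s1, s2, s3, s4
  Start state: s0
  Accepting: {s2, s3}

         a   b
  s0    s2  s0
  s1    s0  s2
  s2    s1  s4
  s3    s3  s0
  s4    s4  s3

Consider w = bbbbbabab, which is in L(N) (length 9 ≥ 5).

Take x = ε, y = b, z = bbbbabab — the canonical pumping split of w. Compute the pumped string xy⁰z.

bbbbabab

xy⁰z = xz = ε·bbbbabab = bbbbabab.
Reading y = b takes N from s0 back to s0, so after x the machine is still in s0, and z then leads to the accepting state s3. Hence bbbbabab ∈ L(N).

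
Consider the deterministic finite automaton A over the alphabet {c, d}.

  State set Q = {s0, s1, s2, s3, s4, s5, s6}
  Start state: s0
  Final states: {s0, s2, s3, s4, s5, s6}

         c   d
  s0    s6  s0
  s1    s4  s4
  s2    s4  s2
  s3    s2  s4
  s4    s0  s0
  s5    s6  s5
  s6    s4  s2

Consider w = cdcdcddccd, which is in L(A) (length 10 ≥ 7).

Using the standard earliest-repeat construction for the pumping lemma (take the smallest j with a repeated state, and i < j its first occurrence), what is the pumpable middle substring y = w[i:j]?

State sequence: s0 -c-> s6 -d-> s2 -c-> s4 -d-> s0 -c-> s6 -d-> s2 -d-> s2 -c-> s4 -c-> s0 -d-> s0
First repeat at step 4: s0 was already visited.

So i = 0, j = 4, giving x = w[0:0] = ε, y = w[0:4] = cdcd, z = w[4:10] = cddccd.
Check: |xy| = 4 ≤ 7 and |y| = 4 ≥ 1. Reading y takes A from s0 back to s0, so every xyⁱz is accepted.
With |Q| = 7, pigeonhole forces a state repeat no later than step 7; the substring read between the first and second visits to that state can be pumped.

cdcd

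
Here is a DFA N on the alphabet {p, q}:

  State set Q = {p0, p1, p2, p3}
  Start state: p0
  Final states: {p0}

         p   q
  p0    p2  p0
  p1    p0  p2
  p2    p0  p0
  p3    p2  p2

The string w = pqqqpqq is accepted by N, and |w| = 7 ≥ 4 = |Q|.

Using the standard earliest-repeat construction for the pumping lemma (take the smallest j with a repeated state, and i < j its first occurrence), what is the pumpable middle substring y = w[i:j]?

pq

Run of N on w = p q q q p q q:
  step 0: p0  (start)
  step 1: p2  (read p: p0→p2)
  step 2: p0  (read q: p2→p0)   ← first repeat (p0 seen earlier)
  step 3: p0  (read q: p0→p0)
  step 4: p0  (read q: p0→p0)
  step 5: p2  (read p: p0→p2)
  step 6: p0  (read q: p2→p0)
  step 7: p0  (read q: p0→p0)

So i = 0, j = 2, giving x = w[0:0] = ε, y = w[0:2] = pq, z = w[2:7] = qqpqq.
Check: |xy| = 2 ≤ 4 and |y| = 2 ≥ 1. Reading y takes N from p0 back to p0, so every xyⁱz is accepted.
With |Q| = 4, pigeonhole forces a state repeat no later than step 4; the substring read between the first and second visits to that state can be pumped.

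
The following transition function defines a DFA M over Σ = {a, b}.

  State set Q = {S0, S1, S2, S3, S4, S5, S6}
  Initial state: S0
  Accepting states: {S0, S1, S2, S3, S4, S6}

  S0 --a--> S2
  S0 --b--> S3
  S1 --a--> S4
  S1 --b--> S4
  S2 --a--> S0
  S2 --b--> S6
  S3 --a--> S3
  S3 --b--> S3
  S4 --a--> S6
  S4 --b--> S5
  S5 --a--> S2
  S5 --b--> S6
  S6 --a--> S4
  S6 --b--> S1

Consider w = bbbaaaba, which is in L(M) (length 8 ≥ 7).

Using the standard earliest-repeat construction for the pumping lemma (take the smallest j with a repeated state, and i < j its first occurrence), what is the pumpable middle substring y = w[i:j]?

b

Run of M on w = b b b a a a b a:
  step 0: S0  (start)
  step 1: S3  (read b: S0→S3)
  step 2: S3  (read b: S3→S3)   ← first repeat (S3 seen earlier)
  step 3: S3  (read b: S3→S3)
  step 4: S3  (read a: S3→S3)
  step 5: S3  (read a: S3→S3)
  step 6: S3  (read a: S3→S3)
  step 7: S3  (read b: S3→S3)
  step 8: S3  (read a: S3→S3)

So i = 1, j = 2, giving x = w[0:1] = b, y = w[1:2] = b, z = w[2:8] = baaaba.
Check: |xy| = 2 ≤ 7 and |y| = 1 ≥ 1. Reading y takes M from S3 back to S3, so every xyⁱz is accepted.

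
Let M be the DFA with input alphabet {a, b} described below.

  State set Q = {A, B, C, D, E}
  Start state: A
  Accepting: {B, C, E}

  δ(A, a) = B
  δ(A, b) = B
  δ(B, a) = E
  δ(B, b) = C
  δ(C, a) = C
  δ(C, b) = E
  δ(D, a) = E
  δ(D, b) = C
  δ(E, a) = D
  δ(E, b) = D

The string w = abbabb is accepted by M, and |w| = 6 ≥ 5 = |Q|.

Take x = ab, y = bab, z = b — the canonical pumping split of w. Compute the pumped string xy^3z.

xy^3z = ab·bab·bab·bab·b = abbabbabbabb.
Reading y = bab takes M from C back to C, so after x·y·y·y the machine is still in C, and z then leads to the accepting state E. Hence abbabbabbabb ∈ L(M).

abbabbabbabb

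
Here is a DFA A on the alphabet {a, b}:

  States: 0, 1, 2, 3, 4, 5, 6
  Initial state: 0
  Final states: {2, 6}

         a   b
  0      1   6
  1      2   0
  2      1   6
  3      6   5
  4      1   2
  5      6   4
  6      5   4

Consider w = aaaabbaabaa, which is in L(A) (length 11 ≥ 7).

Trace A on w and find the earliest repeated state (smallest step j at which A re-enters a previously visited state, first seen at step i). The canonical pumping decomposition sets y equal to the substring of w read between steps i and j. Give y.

State sequence: 0 -a-> 1 -a-> 2 -a-> 1 -a-> 2 -b-> 6 -b-> 4 -a-> 1 -a-> 2 -b-> 6 -a-> 5 -a-> 6
First repeat at step 3: 1 was already visited.

So i = 1, j = 3, giving x = w[0:1] = a, y = w[1:3] = aa, z = w[3:11] = abbaabaa.
Check: |xy| = 3 ≤ 7 and |y| = 2 ≥ 1. Reading y takes A from 1 back to 1, so every xyⁱz is accepted.
The DFA has 7 states, so the proof of the pumping lemma guarantees a repeated state among the first 7+1 visited; the segment between the two visits is the pumpable y.

aa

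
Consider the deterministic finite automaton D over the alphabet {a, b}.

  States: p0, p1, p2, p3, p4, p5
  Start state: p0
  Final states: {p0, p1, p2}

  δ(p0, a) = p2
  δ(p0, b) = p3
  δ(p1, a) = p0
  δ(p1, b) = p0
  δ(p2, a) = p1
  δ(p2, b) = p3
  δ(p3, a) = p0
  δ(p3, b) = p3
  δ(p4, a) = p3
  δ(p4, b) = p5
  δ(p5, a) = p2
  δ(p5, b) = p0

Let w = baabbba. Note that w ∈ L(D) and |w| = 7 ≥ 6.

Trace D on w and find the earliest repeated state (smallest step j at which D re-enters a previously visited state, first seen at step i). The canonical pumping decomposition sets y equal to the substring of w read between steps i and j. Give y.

Run of D on w = b a a b b b a:
  step 0: p0  (start)
  step 1: p3  (read b: p0→p3)
  step 2: p0  (read a: p3→p0)   ← first repeat (p0 seen earlier)
  step 3: p2  (read a: p0→p2)
  step 4: p3  (read b: p2→p3)
  step 5: p3  (read b: p3→p3)
  step 6: p3  (read b: p3→p3)
  step 7: p0  (read a: p3→p0)

So i = 0, j = 2, giving x = w[0:0] = ε, y = w[0:2] = ba, z = w[2:7] = abbba.
Check: |xy| = 2 ≤ 6 and |y| = 2 ≥ 1. Reading y takes D from p0 back to p0, so every xyⁱz is accepted.

ba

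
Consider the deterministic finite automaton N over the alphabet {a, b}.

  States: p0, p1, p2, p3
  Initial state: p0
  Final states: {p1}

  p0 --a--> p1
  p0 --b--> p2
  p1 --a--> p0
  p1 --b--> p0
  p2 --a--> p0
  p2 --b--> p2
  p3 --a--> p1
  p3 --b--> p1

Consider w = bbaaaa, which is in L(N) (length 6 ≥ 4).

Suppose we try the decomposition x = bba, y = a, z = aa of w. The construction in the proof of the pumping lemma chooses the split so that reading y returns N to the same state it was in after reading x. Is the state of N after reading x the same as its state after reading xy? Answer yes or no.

State sequence: p0 -b-> p2 -b-> p2 -a-> p0 -a-> p1

After x (step 3): p0. After xy (step 4): p1.
They differ (p0 ≠ p1), so y is not a cycle from the state after x; this split is not the one the pumping-lemma construction produces, and pumping y need not keep the string in L(N).

no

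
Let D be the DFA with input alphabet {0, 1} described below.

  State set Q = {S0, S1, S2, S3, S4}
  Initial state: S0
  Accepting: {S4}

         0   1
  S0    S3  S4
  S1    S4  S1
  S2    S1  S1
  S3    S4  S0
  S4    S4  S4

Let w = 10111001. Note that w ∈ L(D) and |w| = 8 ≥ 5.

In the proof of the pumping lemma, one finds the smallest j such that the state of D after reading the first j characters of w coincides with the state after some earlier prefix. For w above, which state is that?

State sequence: S0 -1-> S4 -0-> S4 -1-> S4 -1-> S4 -1-> S4 -0-> S4 -0-> S4 -1-> S4
First repeat at step 2: S4 was already visited.

The earliest repeat is at step j = 2: D is in S4, which it already visited at step i = 1.
Pumping length from the standard proof: p = 5 (the number of states). The repeated state found above gives |xy| = j ≤ 5 and |y| = j − i ≥ 1.

S4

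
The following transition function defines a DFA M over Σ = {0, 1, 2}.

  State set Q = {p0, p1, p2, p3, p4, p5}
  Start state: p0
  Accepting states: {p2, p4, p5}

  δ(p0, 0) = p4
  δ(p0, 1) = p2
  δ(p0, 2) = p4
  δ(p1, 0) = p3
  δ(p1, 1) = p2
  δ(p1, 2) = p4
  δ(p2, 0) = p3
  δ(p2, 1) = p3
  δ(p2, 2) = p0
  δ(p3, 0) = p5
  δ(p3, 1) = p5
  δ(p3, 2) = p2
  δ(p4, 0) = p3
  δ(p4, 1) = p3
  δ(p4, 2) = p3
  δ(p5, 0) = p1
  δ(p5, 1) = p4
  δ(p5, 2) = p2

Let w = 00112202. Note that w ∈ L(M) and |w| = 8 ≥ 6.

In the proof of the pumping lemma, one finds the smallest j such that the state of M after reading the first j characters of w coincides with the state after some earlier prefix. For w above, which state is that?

Run of M on w = 0 0 1 1 2 2 0 2:
  step 0: p0  (start)
  step 1: p4  (read 0: p0→p4)
  step 2: p3  (read 0: p4→p3)
  step 3: p5  (read 1: p3→p5)
  step 4: p4  (read 1: p5→p4)   ← first repeat (p4 seen earlier)
  step 5: p3  (read 2: p4→p3)
  step 6: p2  (read 2: p3→p2)
  step 7: p3  (read 0: p2→p3)
  step 8: p2  (read 2: p3→p2)

The earliest repeat is at step j = 4: M is in p4, which it already visited at step i = 1.
Pumping length from the standard proof: p = 6 (the number of states). The repeated state found above gives |xy| = j ≤ 6 and |y| = j − i ≥ 1.

p4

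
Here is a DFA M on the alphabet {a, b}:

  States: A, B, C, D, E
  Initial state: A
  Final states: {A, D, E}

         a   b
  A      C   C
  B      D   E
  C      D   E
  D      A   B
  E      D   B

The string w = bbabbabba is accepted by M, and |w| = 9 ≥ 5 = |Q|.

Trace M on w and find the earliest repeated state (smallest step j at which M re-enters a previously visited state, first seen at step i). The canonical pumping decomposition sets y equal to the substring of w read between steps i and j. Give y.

abb

State sequence: A -b-> C -b-> E -a-> D -b-> B -b-> E -a-> D -b-> B -b-> E -a-> D
First repeat at step 5: E was already visited.

So i = 2, j = 5, giving x = w[0:2] = bb, y = w[2:5] = abb, z = w[5:9] = abba.
Check: |xy| = 5 ≤ 5 and |y| = 3 ≥ 1. Reading y takes M from E back to E, so every xyⁱz is accepted.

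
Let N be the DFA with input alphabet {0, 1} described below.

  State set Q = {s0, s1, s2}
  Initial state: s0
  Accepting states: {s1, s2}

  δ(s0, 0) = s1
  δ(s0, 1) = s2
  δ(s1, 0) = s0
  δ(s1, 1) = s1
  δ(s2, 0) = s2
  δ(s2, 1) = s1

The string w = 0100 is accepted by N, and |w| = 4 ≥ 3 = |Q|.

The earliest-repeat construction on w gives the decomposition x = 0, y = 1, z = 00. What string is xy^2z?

xy^2z = 0·1·1·00 = 01100.
Reading y = 1 takes N from s1 back to s1, so after x·y·y the machine is still in s1, and z then leads to the accepting state s1. Hence 01100 ∈ L(N).

01100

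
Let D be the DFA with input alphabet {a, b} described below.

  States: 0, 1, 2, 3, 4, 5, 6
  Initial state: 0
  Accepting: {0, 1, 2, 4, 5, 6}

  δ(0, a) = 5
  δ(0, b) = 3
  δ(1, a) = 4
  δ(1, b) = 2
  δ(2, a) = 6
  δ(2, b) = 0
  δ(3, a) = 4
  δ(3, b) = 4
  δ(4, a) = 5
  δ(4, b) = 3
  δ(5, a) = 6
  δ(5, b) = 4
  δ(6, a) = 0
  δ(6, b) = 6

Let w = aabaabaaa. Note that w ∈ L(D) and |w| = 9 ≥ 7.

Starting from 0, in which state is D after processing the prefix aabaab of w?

4

State sequence: 0 -a-> 5 -a-> 6 -b-> 6 -a-> 0 -a-> 5 -b-> 4

After reading 6 characters, D is in state 4.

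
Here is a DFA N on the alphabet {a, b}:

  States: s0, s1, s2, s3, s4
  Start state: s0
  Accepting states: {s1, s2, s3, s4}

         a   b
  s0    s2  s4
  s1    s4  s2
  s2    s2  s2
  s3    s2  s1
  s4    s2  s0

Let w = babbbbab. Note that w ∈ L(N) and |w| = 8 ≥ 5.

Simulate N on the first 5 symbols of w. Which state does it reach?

s2

Run of N on the first 5 characters of w = b a b b b:
  step 0: s0  (start)
  step 1: s4  (read b: s0→s4)
  step 2: s2  (read a: s4→s2)
  step 3: s2  (read b: s2→s2)
  step 4: s2  (read b: s2→s2)
  step 5: s2  (read b: s2→s2)

After reading 5 characters, N is in state s2.
(This kind of state-tracing is the core of the pumping-lemma construction: with 5 states, pigeonhole forces a repeat within the first 5 steps.)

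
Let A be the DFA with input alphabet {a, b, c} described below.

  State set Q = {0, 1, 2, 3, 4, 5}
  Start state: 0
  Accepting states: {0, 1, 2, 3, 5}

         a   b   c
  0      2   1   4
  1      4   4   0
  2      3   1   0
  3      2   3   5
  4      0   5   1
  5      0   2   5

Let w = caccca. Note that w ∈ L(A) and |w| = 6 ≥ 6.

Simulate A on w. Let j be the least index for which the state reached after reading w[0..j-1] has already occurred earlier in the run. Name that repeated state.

0

Run of A on w = c a c c c a:
  step 0: 0  (start)
  step 1: 4  (read c: 0→4)
  step 2: 0  (read a: 4→0)   ← first repeat (0 seen earlier)
  step 3: 4  (read c: 0→4)
  step 4: 1  (read c: 4→1)
  step 5: 0  (read c: 1→0)
  step 6: 2  (read a: 0→2)

The earliest repeat is at step j = 2: A is in 0, which it already visited at step i = 0.
The DFA has 6 states, so the proof of the pumping lemma guarantees a repeated state among the first 6+1 visited; the segment between the two visits is the pumpable y.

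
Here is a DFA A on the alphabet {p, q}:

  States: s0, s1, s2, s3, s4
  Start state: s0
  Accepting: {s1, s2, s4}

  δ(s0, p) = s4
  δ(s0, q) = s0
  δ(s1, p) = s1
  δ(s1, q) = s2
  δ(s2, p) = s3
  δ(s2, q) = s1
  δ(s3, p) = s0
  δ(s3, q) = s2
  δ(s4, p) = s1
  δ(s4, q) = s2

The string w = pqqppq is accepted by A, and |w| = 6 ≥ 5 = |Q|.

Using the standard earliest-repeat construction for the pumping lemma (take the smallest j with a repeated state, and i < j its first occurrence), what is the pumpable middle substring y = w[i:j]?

Run of A on w = p q q p p q:
  step 0: s0  (start)
  step 1: s4  (read p: s0→s4)
  step 2: s2  (read q: s4→s2)
  step 3: s1  (read q: s2→s1)
  step 4: s1  (read p: s1→s1)   ← first repeat (s1 seen earlier)
  step 5: s1  (read p: s1→s1)
  step 6: s2  (read q: s1→s2)

So i = 3, j = 4, giving x = w[0:3] = pqq, y = w[3:4] = p, z = w[4:6] = pq.
Check: |xy| = 4 ≤ 5 and |y| = 1 ≥ 1. Reading y takes A from s1 back to s1, so every xyⁱz is accepted.

p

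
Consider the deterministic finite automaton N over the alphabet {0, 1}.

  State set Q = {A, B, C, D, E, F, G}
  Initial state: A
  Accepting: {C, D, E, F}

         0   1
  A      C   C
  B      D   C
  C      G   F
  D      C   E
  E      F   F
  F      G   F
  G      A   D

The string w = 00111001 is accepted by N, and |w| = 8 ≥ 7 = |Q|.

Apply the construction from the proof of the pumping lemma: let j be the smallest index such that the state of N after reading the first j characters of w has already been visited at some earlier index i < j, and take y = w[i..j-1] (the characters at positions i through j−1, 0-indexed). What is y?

1110

Run of N on w = 0 0 1 1 1 0 0 1:
  step 0: A  (start)
  step 1: C  (read 0: A→C)
  step 2: G  (read 0: C→G)
  step 3: D  (read 1: G→D)
  step 4: E  (read 1: D→E)
  step 5: F  (read 1: E→F)
  step 6: G  (read 0: F→G)   ← first repeat (G seen earlier)
  step 7: A  (read 0: G→A)
  step 8: C  (read 1: A→C)

So i = 2, j = 6, giving x = w[0:2] = 00, y = w[2:6] = 1110, z = w[6:8] = 01.
Check: |xy| = 6 ≤ 7 and |y| = 4 ≥ 1. Reading y takes N from G back to G, so every xyⁱz is accepted.
Since N has 7 states, any run of length ≥ 7 visits 7+1 states, so by pigeonhole some state repeats within the first 7 steps — that repeat gives the pumpable loop.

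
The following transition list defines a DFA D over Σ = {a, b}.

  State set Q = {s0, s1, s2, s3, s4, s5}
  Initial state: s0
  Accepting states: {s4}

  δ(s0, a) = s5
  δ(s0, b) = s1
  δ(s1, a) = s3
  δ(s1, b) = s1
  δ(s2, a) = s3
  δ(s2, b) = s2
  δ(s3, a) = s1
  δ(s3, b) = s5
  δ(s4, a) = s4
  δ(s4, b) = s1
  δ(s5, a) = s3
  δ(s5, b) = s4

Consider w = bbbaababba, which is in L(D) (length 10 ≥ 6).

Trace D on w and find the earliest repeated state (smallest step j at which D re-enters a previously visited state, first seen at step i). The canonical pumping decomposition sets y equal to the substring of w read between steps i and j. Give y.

State sequence: s0 -b-> s1 -b-> s1 -b-> s1 -a-> s3 -a-> s1 -b-> s1 -a-> s3 -b-> s5 -b-> s4 -a-> s4
First repeat at step 2: s1 was already visited.

So i = 1, j = 2, giving x = w[0:1] = b, y = w[1:2] = b, z = w[2:10] = baababba.
Check: |xy| = 2 ≤ 6 and |y| = 1 ≥ 1. Reading y takes D from s1 back to s1, so every xyⁱz is accepted.

b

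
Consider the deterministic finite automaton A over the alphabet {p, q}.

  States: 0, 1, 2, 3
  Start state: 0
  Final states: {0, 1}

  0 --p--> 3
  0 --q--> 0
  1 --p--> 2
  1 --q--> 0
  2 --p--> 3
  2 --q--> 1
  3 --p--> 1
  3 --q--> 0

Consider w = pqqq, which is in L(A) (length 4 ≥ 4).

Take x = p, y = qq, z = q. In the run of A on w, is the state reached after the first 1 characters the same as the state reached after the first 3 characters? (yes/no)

no

Run of A on the first 3 characters of w = p q q:
  step 0: 0  (start)
  step 1: 3  (read p: 0→3)
  step 2: 0  (read q: 3→0)
  step 3: 0  (read q: 0→0)

After x (step 1): 3. After xy (step 3): 0.
They differ (3 ≠ 0), so y is not a cycle from the state after x; this split is not the one the pumping-lemma construction produces, and pumping y need not keep the string in L(A).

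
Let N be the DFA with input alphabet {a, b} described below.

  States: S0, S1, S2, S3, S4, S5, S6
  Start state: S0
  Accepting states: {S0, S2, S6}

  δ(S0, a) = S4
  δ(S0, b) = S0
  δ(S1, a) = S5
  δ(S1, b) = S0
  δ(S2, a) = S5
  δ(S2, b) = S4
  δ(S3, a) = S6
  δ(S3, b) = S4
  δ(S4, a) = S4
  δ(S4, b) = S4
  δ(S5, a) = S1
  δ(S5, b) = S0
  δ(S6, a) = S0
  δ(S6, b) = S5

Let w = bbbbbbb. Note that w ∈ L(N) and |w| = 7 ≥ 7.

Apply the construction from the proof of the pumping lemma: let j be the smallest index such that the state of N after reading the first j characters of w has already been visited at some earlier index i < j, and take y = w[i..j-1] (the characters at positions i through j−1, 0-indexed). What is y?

b

Run of N on w = b b b b b b b:
  step 0: S0  (start)
  step 1: S0  (read b: S0→S0)   ← first repeat (S0 seen earlier)
  step 2: S0  (read b: S0→S0)
  step 3: S0  (read b: S0→S0)
  step 4: S0  (read b: S0→S0)
  step 5: S0  (read b: S0→S0)
  step 6: S0  (read b: S0→S0)
  step 7: S0  (read b: S0→S0)

So i = 0, j = 1, giving x = w[0:0] = ε, y = w[0:1] = b, z = w[1:7] = bbbbbb.
Check: |xy| = 1 ≤ 7 and |y| = 1 ≥ 1. Reading y takes N from S0 back to S0, so every xyⁱz is accepted.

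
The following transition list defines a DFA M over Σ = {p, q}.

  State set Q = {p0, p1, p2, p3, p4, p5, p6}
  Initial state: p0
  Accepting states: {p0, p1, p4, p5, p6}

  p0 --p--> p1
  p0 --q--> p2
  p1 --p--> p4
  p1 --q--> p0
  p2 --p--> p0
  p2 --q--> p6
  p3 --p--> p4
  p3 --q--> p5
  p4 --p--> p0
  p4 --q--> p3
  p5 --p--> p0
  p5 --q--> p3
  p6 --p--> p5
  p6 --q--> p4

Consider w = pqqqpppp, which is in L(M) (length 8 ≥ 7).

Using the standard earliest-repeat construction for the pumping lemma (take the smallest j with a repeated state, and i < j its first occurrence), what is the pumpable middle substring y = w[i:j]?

pq

Run of M on w = p q q q p p p p:
  step 0: p0  (start)
  step 1: p1  (read p: p0→p1)
  step 2: p0  (read q: p1→p0)   ← first repeat (p0 seen earlier)
  step 3: p2  (read q: p0→p2)
  step 4: p6  (read q: p2→p6)
  step 5: p5  (read p: p6→p5)
  step 6: p0  (read p: p5→p0)
  step 7: p1  (read p: p0→p1)
  step 8: p4  (read p: p1→p4)

So i = 0, j = 2, giving x = w[0:0] = ε, y = w[0:2] = pq, z = w[2:8] = qqpppp.
Check: |xy| = 2 ≤ 7 and |y| = 2 ≥ 1. Reading y takes M from p0 back to p0, so every xyⁱz is accepted.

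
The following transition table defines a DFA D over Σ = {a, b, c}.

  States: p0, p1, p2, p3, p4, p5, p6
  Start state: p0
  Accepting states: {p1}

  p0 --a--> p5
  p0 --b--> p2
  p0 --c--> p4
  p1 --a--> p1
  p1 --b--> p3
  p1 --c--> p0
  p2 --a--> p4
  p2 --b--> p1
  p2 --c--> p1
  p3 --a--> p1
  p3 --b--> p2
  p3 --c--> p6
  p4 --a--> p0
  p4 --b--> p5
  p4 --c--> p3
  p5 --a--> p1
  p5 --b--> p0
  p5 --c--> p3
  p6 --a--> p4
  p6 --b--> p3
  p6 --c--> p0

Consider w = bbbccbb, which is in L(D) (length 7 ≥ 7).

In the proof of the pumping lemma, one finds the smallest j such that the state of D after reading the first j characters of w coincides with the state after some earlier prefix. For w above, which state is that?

Run of D on w = b b b c c b b:
  step 0: p0  (start)
  step 1: p2  (read b: p0→p2)
  step 2: p1  (read b: p2→p1)
  step 3: p3  (read b: p1→p3)
  step 4: p6  (read c: p3→p6)
  step 5: p0  (read c: p6→p0)   ← first repeat (p0 seen earlier)
  step 6: p2  (read b: p0→p2)
  step 7: p1  (read b: p2→p1)

The earliest repeat is at step j = 5: D is in p0, which it already visited at step i = 0.
With |Q| = 7, pigeonhole forces a state repeat no later than step 7; the substring read between the first and second visits to that state can be pumped.

p0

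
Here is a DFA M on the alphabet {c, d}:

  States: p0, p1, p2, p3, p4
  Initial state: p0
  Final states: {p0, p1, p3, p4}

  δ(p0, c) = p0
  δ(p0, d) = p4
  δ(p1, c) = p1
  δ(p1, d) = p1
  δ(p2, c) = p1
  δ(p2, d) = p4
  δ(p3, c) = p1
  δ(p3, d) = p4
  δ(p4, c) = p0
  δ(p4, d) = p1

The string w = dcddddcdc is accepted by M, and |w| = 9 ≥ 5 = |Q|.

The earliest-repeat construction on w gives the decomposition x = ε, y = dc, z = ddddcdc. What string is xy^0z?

ddddcdc

xy⁰z = xz = ε·ddddcdc = ddddcdc.
Reading y = dc takes M from p0 back to p0, so after x the machine is still in p0, and z then leads to the accepting state p1. Hence ddddcdc ∈ L(M).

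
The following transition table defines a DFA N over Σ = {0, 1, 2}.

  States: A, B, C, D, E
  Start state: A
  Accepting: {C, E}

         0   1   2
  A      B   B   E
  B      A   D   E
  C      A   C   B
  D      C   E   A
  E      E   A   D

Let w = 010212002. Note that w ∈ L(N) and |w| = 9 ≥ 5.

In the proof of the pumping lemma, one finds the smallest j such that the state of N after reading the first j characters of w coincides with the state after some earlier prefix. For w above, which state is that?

B

Run of N on w = 0 1 0 2 1 2 0 0 2:
  step 0: A  (start)
  step 1: B  (read 0: A→B)
  step 2: D  (read 1: B→D)
  step 3: C  (read 0: D→C)
  step 4: B  (read 2: C→B)   ← first repeat (B seen earlier)
  step 5: D  (read 1: B→D)
  step 6: A  (read 2: D→A)
  step 7: B  (read 0: A→B)
  step 8: A  (read 0: B→A)
  step 9: E  (read 2: A→E)

The earliest repeat is at step j = 4: N is in B, which it already visited at step i = 1.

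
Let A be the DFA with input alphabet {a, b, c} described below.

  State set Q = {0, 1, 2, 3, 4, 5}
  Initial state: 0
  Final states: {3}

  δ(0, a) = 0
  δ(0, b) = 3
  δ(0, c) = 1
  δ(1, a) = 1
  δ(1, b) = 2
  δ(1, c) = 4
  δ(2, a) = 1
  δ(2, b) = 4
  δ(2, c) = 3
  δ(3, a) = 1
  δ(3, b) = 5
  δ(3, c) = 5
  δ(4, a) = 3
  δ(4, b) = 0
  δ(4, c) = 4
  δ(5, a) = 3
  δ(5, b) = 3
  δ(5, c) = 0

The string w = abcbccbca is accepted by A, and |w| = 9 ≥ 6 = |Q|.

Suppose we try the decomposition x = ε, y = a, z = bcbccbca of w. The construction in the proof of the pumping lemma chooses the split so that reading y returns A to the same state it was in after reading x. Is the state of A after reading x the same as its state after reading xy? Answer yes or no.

State sequence: 0 -a-> 0

After x (step 0): 0. After xy (step 1): 0.
They match, so y = a drives A around a cycle from 0 back to itself; pumping y any number of times keeps A in 0 before reading z, and xyⁱz ∈ L(A) for every i ≥ 0.

yes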